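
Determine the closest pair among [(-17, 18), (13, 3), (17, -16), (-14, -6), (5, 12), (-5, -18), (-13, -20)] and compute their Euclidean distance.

Computing all pairwise distances among 7 points:

d((-17, 18), (13, 3)) = 33.541
d((-17, 18), (17, -16)) = 48.0833
d((-17, 18), (-14, -6)) = 24.1868
d((-17, 18), (5, 12)) = 22.8035
d((-17, 18), (-5, -18)) = 37.9473
d((-17, 18), (-13, -20)) = 38.2099
d((13, 3), (17, -16)) = 19.4165
d((13, 3), (-14, -6)) = 28.4605
d((13, 3), (5, 12)) = 12.0416
d((13, 3), (-5, -18)) = 27.6586
d((13, 3), (-13, -20)) = 34.7131
d((17, -16), (-14, -6)) = 32.573
d((17, -16), (5, 12)) = 30.4631
d((17, -16), (-5, -18)) = 22.0907
d((17, -16), (-13, -20)) = 30.2655
d((-14, -6), (5, 12)) = 26.1725
d((-14, -6), (-5, -18)) = 15.0
d((-14, -6), (-13, -20)) = 14.0357
d((5, 12), (-5, -18)) = 31.6228
d((5, 12), (-13, -20)) = 36.7151
d((-5, -18), (-13, -20)) = 8.2462 <-- minimum

Closest pair: (-5, -18) and (-13, -20) with distance 8.2462

The closest pair is (-5, -18) and (-13, -20) with Euclidean distance 8.2462. For 7 points, brute-force pairwise comparison is shown above. For large n, the divide-and-conquer algorithm (sort by x, recurse on halves, check the dividing strip) achieves O(n log n).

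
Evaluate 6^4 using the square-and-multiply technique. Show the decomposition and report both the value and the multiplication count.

Computing 6^4 by squaring (build up from 6^1; each line after the first costs one multiplication):

6^1 = 6
6^2 = (6^1)^2 = 6^2 = 36
6^4 = (6^2)^2 = 36^2 = 1296

Result: 1296
Multiplications needed: 2 (2 lines after 6^1)

6^4 = 1296. Using exponentiation by squaring, this requires 2 multiplications. The key idea: if the exponent is even, square the half-power; if odd, multiply by the base once.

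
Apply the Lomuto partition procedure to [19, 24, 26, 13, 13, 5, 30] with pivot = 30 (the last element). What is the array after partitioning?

Lomuto partition with pivot = 30:

Initial array: [19, 24, 26, 13, 13, 5, 30]

arr[0]=19 <= 30: swap with position 0, array becomes [19, 24, 26, 13, 13, 5, 30]
arr[1]=24 <= 30: swap with position 1, array becomes [19, 24, 26, 13, 13, 5, 30]
arr[2]=26 <= 30: swap with position 2, array becomes [19, 24, 26, 13, 13, 5, 30]
arr[3]=13 <= 30: swap with position 3, array becomes [19, 24, 26, 13, 13, 5, 30]
arr[4]=13 <= 30: swap with position 4, array becomes [19, 24, 26, 13, 13, 5, 30]
arr[5]=5 <= 30: swap with position 5, array becomes [19, 24, 26, 13, 13, 5, 30]

Place pivot at position 6: [19, 24, 26, 13, 13, 5, 30]
Pivot position: 6

After partitioning with pivot 30, the array becomes [19, 24, 26, 13, 13, 5, 30]. The pivot is placed at index 6. All elements to the left of the pivot are <= 30, and all elements to the right are > 30.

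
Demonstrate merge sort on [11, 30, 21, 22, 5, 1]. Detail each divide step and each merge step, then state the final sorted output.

Merge sort trace:

Split: [11, 30, 21, 22, 5, 1] -> [11, 30, 21] and [22, 5, 1]
  Split: [11, 30, 21] -> [11] and [30, 21]
    Split: [30, 21] -> [30] and [21]
    Merge: [30] + [21] -> [21, 30]
  Merge: [11] + [21, 30] -> [11, 21, 30]
  Split: [22, 5, 1] -> [22] and [5, 1]
    Split: [5, 1] -> [5] and [1]
    Merge: [5] + [1] -> [1, 5]
  Merge: [22] + [1, 5] -> [1, 5, 22]
Merge: [11, 21, 30] + [1, 5, 22] -> [1, 5, 11, 21, 22, 30]

Final sorted array: [1, 5, 11, 21, 22, 30]

The merge sort proceeds by recursively splitting the array and merging sorted halves.
After all merges, the sorted array is [1, 5, 11, 21, 22, 30].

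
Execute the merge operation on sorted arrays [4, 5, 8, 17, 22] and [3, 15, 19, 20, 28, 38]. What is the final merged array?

Merging process:

Compare 4 vs 3: take 3 from right. Merged: [3]
Compare 4 vs 15: take 4 from left. Merged: [3, 4]
Compare 5 vs 15: take 5 from left. Merged: [3, 4, 5]
Compare 8 vs 15: take 8 from left. Merged: [3, 4, 5, 8]
Compare 17 vs 15: take 15 from right. Merged: [3, 4, 5, 8, 15]
Compare 17 vs 19: take 17 from left. Merged: [3, 4, 5, 8, 15, 17]
Compare 22 vs 19: take 19 from right. Merged: [3, 4, 5, 8, 15, 17, 19]
Compare 22 vs 20: take 20 from right. Merged: [3, 4, 5, 8, 15, 17, 19, 20]
Compare 22 vs 28: take 22 from left. Merged: [3, 4, 5, 8, 15, 17, 19, 20, 22]
Append remaining from right: [28, 38]. Merged: [3, 4, 5, 8, 15, 17, 19, 20, 22, 28, 38]

Final merged array: [3, 4, 5, 8, 15, 17, 19, 20, 22, 28, 38]
Total comparisons: 9

The merged array is [3, 4, 5, 8, 15, 17, 19, 20, 22, 28, 38], requiring 9 comparisons. The merge step runs in O(n) time where n is the total number of elements.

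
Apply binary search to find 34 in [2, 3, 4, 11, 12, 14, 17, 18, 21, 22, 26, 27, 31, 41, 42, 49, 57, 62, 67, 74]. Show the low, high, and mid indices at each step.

Binary search for 34 in [2, 3, 4, 11, 12, 14, 17, 18, 21, 22, 26, 27, 31, 41, 42, 49, 57, 62, 67, 74]:

lo=0, hi=19, mid=9, arr[mid]=22 -> 22 < 34, search right half
lo=10, hi=19, mid=14, arr[mid]=42 -> 42 > 34, search left half
lo=10, hi=13, mid=11, arr[mid]=27 -> 27 < 34, search right half
lo=12, hi=13, mid=12, arr[mid]=31 -> 31 < 34, search right half
lo=13, hi=13, mid=13, arr[mid]=41 -> 41 > 34, search left half
lo=13 > hi=12, target 34 not found

Binary search determines that 34 is not in the array after 5 comparisons. The search space was exhausted without finding the target.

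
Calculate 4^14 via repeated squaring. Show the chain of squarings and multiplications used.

Computing 4^14 by squaring (build up from 4^1; each line after the first costs one multiplication):

4^1 = 4
4^2 = (4^1)^2 = 4^2 = 16
4^3 = 4 * 4^2 = 4 * 16 = 64
4^6 = (4^3)^2 = 64^2 = 4096
4^7 = 4 * 4^6 = 4 * 4096 = 16384
4^14 = (4^7)^2 = 16384^2 = 268435456

Result: 268435456
Multiplications needed: 5 (5 lines after 4^1)

4^14 = 268435456. Using exponentiation by squaring, this requires 5 multiplications. The key idea: if the exponent is even, square the half-power; if odd, multiply by the base once.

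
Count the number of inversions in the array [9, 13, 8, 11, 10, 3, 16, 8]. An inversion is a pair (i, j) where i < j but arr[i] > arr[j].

Finding inversions in [9, 13, 8, 11, 10, 3, 16, 8]:

(0, 2): arr[0]=9 > arr[2]=8
(0, 5): arr[0]=9 > arr[5]=3
(0, 7): arr[0]=9 > arr[7]=8
(1, 2): arr[1]=13 > arr[2]=8
(1, 3): arr[1]=13 > arr[3]=11
(1, 4): arr[1]=13 > arr[4]=10
(1, 5): arr[1]=13 > arr[5]=3
(1, 7): arr[1]=13 > arr[7]=8
(2, 5): arr[2]=8 > arr[5]=3
(3, 4): arr[3]=11 > arr[4]=10
(3, 5): arr[3]=11 > arr[5]=3
(3, 7): arr[3]=11 > arr[7]=8
(4, 5): arr[4]=10 > arr[5]=3
(4, 7): arr[4]=10 > arr[7]=8
(6, 7): arr[6]=16 > arr[7]=8

Total inversions: 15

The array has 15 inversion(s): (0,2), (0,5), (0,7), (1,2), (1,3), (1,4), (1,5), (1,7), (2,5), (3,4), (3,5), (3,7), (4,5), (4,7), (6,7). Each pair (i,j) satisfies i < j and arr[i] > arr[j].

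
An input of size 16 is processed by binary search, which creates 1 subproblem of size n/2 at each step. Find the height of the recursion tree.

For divide and conquer with division factor 2:

Problem sizes at each level:
Level 0: 16
Level 1: 8
Level 2: 4
Level 3: 2
Level 4: 1

The root is level 0 and the size-1 base case is level 4 (the tree spans levels 0 through 4, i.e. 5 levels counting the root), so the depth is the number of divisions: log_2(16) = 4

The recursion tree depth is log_2(16) = 4. At each level, the problem size is divided by 2, so it takes 4 divisions to reduce to a base case of size 1. The algorithm makes 1 recursive call at each level.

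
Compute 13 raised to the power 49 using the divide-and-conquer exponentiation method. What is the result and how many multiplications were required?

Computing 13^49 by squaring (build up from 13^1; each line after the first costs one multiplication):

13^1 = 13
13^2 = (13^1)^2 = 13^2 = 169
13^3 = 13 * 13^2 = 13 * 169 = 2197
13^6 = (13^3)^2 = 2197^2 = 4826809
13^12 = (13^6)^2 = 4826809^2 = 23298085122481
13^24 = (13^12)^2 = 23298085122481^2 = 542800770374370512771595361
13^48 = (13^24)^2 = 542800770374370512771595361^2 = 294632676319010105335586872991323185304149065116720321
13^49 = 13 * 13^48 = 13 * 294632676319010105335586872991323185304149065116720321 = 3830224792147131369362629348887201408953937846517364173

Result: 3830224792147131369362629348887201408953937846517364173
Multiplications needed: 7 (7 lines after 13^1)

13^49 = 3830224792147131369362629348887201408953937846517364173. Using exponentiation by squaring, this requires 7 multiplications. The key idea: if the exponent is even, square the half-power; if odd, multiply by the base once.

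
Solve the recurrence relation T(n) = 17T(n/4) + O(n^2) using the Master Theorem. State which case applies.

Master Theorem for T(n) = 17T(n/4) + O(n^2):

a = 17, b = 4, c = 2
log_b(a) = log_4(17) = 2.0437

Case 1: c = 2 < log_4(17) = 2.0437
T(n) = O(n^(log_4 17))

For T(n) = 17T(n/4) + O(n^2): log_4(17) = 2.0437. This is Case 1 of the Master Theorem (c < log_b(a), work dominated by leaves), giving O(n^(log_4 17)).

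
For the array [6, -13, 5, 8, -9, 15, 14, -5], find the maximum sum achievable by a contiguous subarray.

Using Kadane's algorithm on [6, -13, 5, 8, -9, 15, 14, -5]:

Scanning through the array:
Position 1 (value -13): max_ending_here = -7, max_so_far = 6
Position 2 (value 5): max_ending_here = 5, max_so_far = 6
Position 3 (value 8): max_ending_here = 13, max_so_far = 13
Position 4 (value -9): max_ending_here = 4, max_so_far = 13
Position 5 (value 15): max_ending_here = 19, max_so_far = 19
Position 6 (value 14): max_ending_here = 33, max_so_far = 33
Position 7 (value -5): max_ending_here = 28, max_so_far = 33

Maximum subarray: [5, 8, -9, 15, 14]
Maximum sum: 33

The maximum subarray is [5, 8, -9, 15, 14] with sum 33. This subarray runs from index 2 to index 6.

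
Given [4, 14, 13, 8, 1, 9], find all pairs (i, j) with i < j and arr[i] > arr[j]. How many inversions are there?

Finding inversions in [4, 14, 13, 8, 1, 9]:

(0, 4): arr[0]=4 > arr[4]=1
(1, 2): arr[1]=14 > arr[2]=13
(1, 3): arr[1]=14 > arr[3]=8
(1, 4): arr[1]=14 > arr[4]=1
(1, 5): arr[1]=14 > arr[5]=9
(2, 3): arr[2]=13 > arr[3]=8
(2, 4): arr[2]=13 > arr[4]=1
(2, 5): arr[2]=13 > arr[5]=9
(3, 4): arr[3]=8 > arr[4]=1

Total inversions: 9

The array has 9 inversion(s): (0,4), (1,2), (1,3), (1,4), (1,5), (2,3), (2,4), (2,5), (3,4). Each pair (i,j) satisfies i < j and arr[i] > arr[j].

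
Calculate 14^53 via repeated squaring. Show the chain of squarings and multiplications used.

Computing 14^53 by squaring (build up from 14^1; each line after the first costs one multiplication):

14^1 = 14
14^2 = (14^1)^2 = 14^2 = 196
14^3 = 14 * 14^2 = 14 * 196 = 2744
14^6 = (14^3)^2 = 2744^2 = 7529536
14^12 = (14^6)^2 = 7529536^2 = 56693912375296
14^13 = 14 * 14^12 = 14 * 56693912375296 = 793714773254144
14^26 = (14^13)^2 = 793714773254144^2 = 629983141281877223603213172736
14^52 = (14^26)^2 = 629983141281877223603213172736^2 = 396878758299381678483277913691857524931552116018231373725696
14^53 = 14 * 14^52 = 14 * 396878758299381678483277913691857524931552116018231373725696 = 5556302616191343498765890791686005349041729624255239232159744

Result: 5556302616191343498765890791686005349041729624255239232159744
Multiplications needed: 8 (8 lines after 14^1)

14^53 = 5556302616191343498765890791686005349041729624255239232159744. Using exponentiation by squaring, this requires 8 multiplications. The key idea: if the exponent is even, square the half-power; if odd, multiply by the base once.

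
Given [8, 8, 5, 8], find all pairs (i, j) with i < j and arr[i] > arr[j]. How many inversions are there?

Finding inversions in [8, 8, 5, 8]:

(0, 2): arr[0]=8 > arr[2]=5
(1, 2): arr[1]=8 > arr[2]=5

Total inversions: 2

The array has 2 inversion(s): (0,2), (1,2). Each pair (i,j) satisfies i < j and arr[i] > arr[j].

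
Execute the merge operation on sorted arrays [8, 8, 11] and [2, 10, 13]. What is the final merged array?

Merging process:

Compare 8 vs 2: take 2 from right. Merged: [2]
Compare 8 vs 10: take 8 from left. Merged: [2, 8]
Compare 8 vs 10: take 8 from left. Merged: [2, 8, 8]
Compare 11 vs 10: take 10 from right. Merged: [2, 8, 8, 10]
Compare 11 vs 13: take 11 from left. Merged: [2, 8, 8, 10, 11]
Append remaining from right: [13]. Merged: [2, 8, 8, 10, 11, 13]

Final merged array: [2, 8, 8, 10, 11, 13]
Total comparisons: 5

The merged array is [2, 8, 8, 10, 11, 13], requiring 5 comparisons. The merge step runs in O(n) time where n is the total number of elements.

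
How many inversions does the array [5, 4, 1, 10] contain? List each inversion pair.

Finding inversions in [5, 4, 1, 10]:

(0, 1): arr[0]=5 > arr[1]=4
(0, 2): arr[0]=5 > arr[2]=1
(1, 2): arr[1]=4 > arr[2]=1

Total inversions: 3

The array has 3 inversion(s): (0,1), (0,2), (1,2). Each pair (i,j) satisfies i < j and arr[i] > arr[j].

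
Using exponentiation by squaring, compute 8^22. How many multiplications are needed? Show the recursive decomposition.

Computing 8^22 by squaring (build up from 8^1; each line after the first costs one multiplication):

8^1 = 8
8^2 = (8^1)^2 = 8^2 = 64
8^4 = (8^2)^2 = 64^2 = 4096
8^5 = 8 * 8^4 = 8 * 4096 = 32768
8^10 = (8^5)^2 = 32768^2 = 1073741824
8^11 = 8 * 8^10 = 8 * 1073741824 = 8589934592
8^22 = (8^11)^2 = 8589934592^2 = 73786976294838206464

Result: 73786976294838206464
Multiplications needed: 6 (6 lines after 8^1)

8^22 = 73786976294838206464. Using exponentiation by squaring, this requires 6 multiplications. The key idea: if the exponent is even, square the half-power; if odd, multiply by the base once.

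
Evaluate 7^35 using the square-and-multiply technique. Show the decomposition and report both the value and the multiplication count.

Computing 7^35 by squaring (build up from 7^1; each line after the first costs one multiplication):

7^1 = 7
7^2 = (7^1)^2 = 7^2 = 49
7^4 = (7^2)^2 = 49^2 = 2401
7^8 = (7^4)^2 = 2401^2 = 5764801
7^16 = (7^8)^2 = 5764801^2 = 33232930569601
7^17 = 7 * 7^16 = 7 * 33232930569601 = 232630513987207
7^34 = (7^17)^2 = 232630513987207^2 = 54116956037952111668959660849
7^35 = 7 * 7^34 = 7 * 54116956037952111668959660849 = 378818692265664781682717625943

Result: 378818692265664781682717625943
Multiplications needed: 7 (7 lines after 7^1)

7^35 = 378818692265664781682717625943. Using exponentiation by squaring, this requires 7 multiplications. The key idea: if the exponent is even, square the half-power; if odd, multiply by the base once.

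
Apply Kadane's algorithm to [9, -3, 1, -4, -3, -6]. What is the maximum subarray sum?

Using Kadane's algorithm on [9, -3, 1, -4, -3, -6]:

Scanning through the array:
Position 1 (value -3): max_ending_here = 6, max_so_far = 9
Position 2 (value 1): max_ending_here = 7, max_so_far = 9
Position 3 (value -4): max_ending_here = 3, max_so_far = 9
Position 4 (value -3): max_ending_here = 0, max_so_far = 9
Position 5 (value -6): max_ending_here = -6, max_so_far = 9

Maximum subarray: [9]
Maximum sum: 9

The maximum subarray is [9] with sum 9. This subarray runs from index 0 to index 0.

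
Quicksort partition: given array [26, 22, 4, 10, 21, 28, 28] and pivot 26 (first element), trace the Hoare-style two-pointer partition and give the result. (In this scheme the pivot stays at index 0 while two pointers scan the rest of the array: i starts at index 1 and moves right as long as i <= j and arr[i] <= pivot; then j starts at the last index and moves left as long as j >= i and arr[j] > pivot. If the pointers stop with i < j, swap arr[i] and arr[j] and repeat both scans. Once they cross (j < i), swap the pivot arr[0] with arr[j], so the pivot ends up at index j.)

Hoare-style two-pointer partition with pivot = 26:

Initial array: [26, 22, 4, 10, 21, 28, 28]

Pointers start at i = 1, j = 6.
i ends at 5, j ends at 4: the pointers have crossed (j < i), so scanning stops.

Swap pivot arr[0] with arr[4] to place pivot at position 4: [21, 22, 4, 10, 26, 28, 28]
Pivot position: 4

After partitioning with pivot 26, the array becomes [21, 22, 4, 10, 26, 28, 28]. The pivot is placed at index 4. All elements to the left of the pivot are <= 26, and all elements to the right are > 26.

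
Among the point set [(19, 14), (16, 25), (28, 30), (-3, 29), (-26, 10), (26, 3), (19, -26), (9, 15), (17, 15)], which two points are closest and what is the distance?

Computing all pairwise distances among 9 points:

d((19, 14), (16, 25)) = 11.4018
d((19, 14), (28, 30)) = 18.3576
d((19, 14), (-3, 29)) = 26.6271
d((19, 14), (-26, 10)) = 45.1774
d((19, 14), (26, 3)) = 13.0384
d((19, 14), (19, -26)) = 40.0
d((19, 14), (9, 15)) = 10.0499
d((19, 14), (17, 15)) = 2.2361 <-- minimum
d((16, 25), (28, 30)) = 13.0
d((16, 25), (-3, 29)) = 19.4165
d((16, 25), (-26, 10)) = 44.5982
d((16, 25), (26, 3)) = 24.1661
d((16, 25), (19, -26)) = 51.0882
d((16, 25), (9, 15)) = 12.2066
d((16, 25), (17, 15)) = 10.0499
d((28, 30), (-3, 29)) = 31.0161
d((28, 30), (-26, 10)) = 57.5847
d((28, 30), (26, 3)) = 27.074
d((28, 30), (19, -26)) = 56.7186
d((28, 30), (9, 15)) = 24.2074
d((28, 30), (17, 15)) = 18.6011
d((-3, 29), (-26, 10)) = 29.8329
d((-3, 29), (26, 3)) = 38.9487
d((-3, 29), (19, -26)) = 59.2368
d((-3, 29), (9, 15)) = 18.4391
d((-3, 29), (17, 15)) = 24.4131
d((-26, 10), (26, 3)) = 52.469
d((-26, 10), (19, -26)) = 57.6281
d((-26, 10), (9, 15)) = 35.3553
d((-26, 10), (17, 15)) = 43.2897
d((26, 3), (19, -26)) = 29.8329
d((26, 3), (9, 15)) = 20.8087
d((26, 3), (17, 15)) = 15.0
d((19, -26), (9, 15)) = 42.2019
d((19, -26), (17, 15)) = 41.0488
d((9, 15), (17, 15)) = 8.0

Closest pair: (19, 14) and (17, 15) with distance 2.2361

The closest pair is (19, 14) and (17, 15) with Euclidean distance 2.2361. For 9 points, brute-force pairwise comparison is shown above. For large n, the divide-and-conquer algorithm (sort by x, recurse on halves, check the dividing strip) achieves O(n log n).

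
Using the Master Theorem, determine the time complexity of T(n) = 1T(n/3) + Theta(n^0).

Master Theorem for T(n) = 1T(n/3) + O(n^0):

a = 1, b = 3, c = 0
log_b(a) = log_3(1) = 0.0000

Case 2: c = 0 = log_3(1) = 0.0000
T(n) = O(n^0 log n) = O(log n)

For T(n) = 1T(n/3) + O(n^0): log_3(1) = 0.0000. This is Case 2 of the Master Theorem (c = log_b(a), equal work at all levels), giving O(log n).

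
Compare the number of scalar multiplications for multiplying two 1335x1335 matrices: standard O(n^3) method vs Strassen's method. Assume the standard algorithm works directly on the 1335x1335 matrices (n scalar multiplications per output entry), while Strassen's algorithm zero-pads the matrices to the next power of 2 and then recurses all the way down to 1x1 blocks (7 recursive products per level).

Matrix multiplication for 1335x1335 matrices:

Strassen's algorithm requires power-of-2 dimensions. Pad 1335x1335 to 2048x2048 (next power of 2).

Standard algorithm: 1335^3 = 2379270375 multiplications
Strassen's algorithm: 7^(log2(2048)) = 7^11 = 1977326743 multiplications
Savings: 2379270375 - 1977326743 = 401943632 multiplications

Standard: 2379270375 multiplications (1335^3). Strassen: 1977326743 multiplications (7^11, after padding to 2048x2048). Strassen reduces 8 recursive multiplications to 7 at each level.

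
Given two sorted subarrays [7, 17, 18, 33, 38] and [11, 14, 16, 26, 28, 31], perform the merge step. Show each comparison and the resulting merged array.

Merging process:

Compare 7 vs 11: take 7 from left. Merged: [7]
Compare 17 vs 11: take 11 from right. Merged: [7, 11]
Compare 17 vs 14: take 14 from right. Merged: [7, 11, 14]
Compare 17 vs 16: take 16 from right. Merged: [7, 11, 14, 16]
Compare 17 vs 26: take 17 from left. Merged: [7, 11, 14, 16, 17]
Compare 18 vs 26: take 18 from left. Merged: [7, 11, 14, 16, 17, 18]
Compare 33 vs 26: take 26 from right. Merged: [7, 11, 14, 16, 17, 18, 26]
Compare 33 vs 28: take 28 from right. Merged: [7, 11, 14, 16, 17, 18, 26, 28]
Compare 33 vs 31: take 31 from right. Merged: [7, 11, 14, 16, 17, 18, 26, 28, 31]
Append remaining from left: [33, 38]. Merged: [7, 11, 14, 16, 17, 18, 26, 28, 31, 33, 38]

Final merged array: [7, 11, 14, 16, 17, 18, 26, 28, 31, 33, 38]
Total comparisons: 9

The merged array is [7, 11, 14, 16, 17, 18, 26, 28, 31, 33, 38], requiring 9 comparisons. The merge step runs in O(n) time where n is the total number of elements.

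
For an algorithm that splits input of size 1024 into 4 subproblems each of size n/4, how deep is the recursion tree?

For divide and conquer with division factor 4:

Problem sizes at each level:
Level 0: 1024
Level 1: 256
Level 2: 64
Level 3: 16
Level 4: 4
Level 5: 1

The root is level 0 and the size-1 base case is level 5 (the tree spans levels 0 through 5, i.e. 6 levels counting the root), so the depth is the number of divisions: log_4(1024) = 5

The recursion tree depth is log_4(1024) = 5. At each level, the problem size is divided by 4, so it takes 5 divisions to reduce to a base case of size 1. The algorithm makes 4 recursive calls at each level.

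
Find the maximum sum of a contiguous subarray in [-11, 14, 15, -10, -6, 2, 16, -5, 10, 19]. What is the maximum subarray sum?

Using Kadane's algorithm on [-11, 14, 15, -10, -6, 2, 16, -5, 10, 19]:

Scanning through the array:
Position 1 (value 14): max_ending_here = 14, max_so_far = 14
Position 2 (value 15): max_ending_here = 29, max_so_far = 29
Position 3 (value -10): max_ending_here = 19, max_so_far = 29
Position 4 (value -6): max_ending_here = 13, max_so_far = 29
Position 5 (value 2): max_ending_here = 15, max_so_far = 29
Position 6 (value 16): max_ending_here = 31, max_so_far = 31
Position 7 (value -5): max_ending_here = 26, max_so_far = 31
Position 8 (value 10): max_ending_here = 36, max_so_far = 36
Position 9 (value 19): max_ending_here = 55, max_so_far = 55

Maximum subarray: [14, 15, -10, -6, 2, 16, -5, 10, 19]
Maximum sum: 55

The maximum subarray is [14, 15, -10, -6, 2, 16, -5, 10, 19] with sum 55. This subarray runs from index 1 to index 9.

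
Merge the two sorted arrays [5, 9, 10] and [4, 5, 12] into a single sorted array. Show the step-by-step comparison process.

Merging process:

Compare 5 vs 4: take 4 from right. Merged: [4]
Compare 5 vs 5: take 5 from left. Merged: [4, 5]
Compare 9 vs 5: take 5 from right. Merged: [4, 5, 5]
Compare 9 vs 12: take 9 from left. Merged: [4, 5, 5, 9]
Compare 10 vs 12: take 10 from left. Merged: [4, 5, 5, 9, 10]
Append remaining from right: [12]. Merged: [4, 5, 5, 9, 10, 12]

Final merged array: [4, 5, 5, 9, 10, 12]
Total comparisons: 5

The merged array is [4, 5, 5, 9, 10, 12], requiring 5 comparisons. The merge step runs in O(n) time where n is the total number of elements.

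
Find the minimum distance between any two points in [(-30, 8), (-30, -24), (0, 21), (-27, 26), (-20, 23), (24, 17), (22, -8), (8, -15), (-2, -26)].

Computing all pairwise distances among 9 points:

d((-30, 8), (-30, -24)) = 32.0
d((-30, 8), (0, 21)) = 32.6956
d((-30, 8), (-27, 26)) = 18.2483
d((-30, 8), (-20, 23)) = 18.0278
d((-30, 8), (24, 17)) = 54.7449
d((-30, 8), (22, -8)) = 54.4059
d((-30, 8), (8, -15)) = 44.4185
d((-30, 8), (-2, -26)) = 44.0454
d((-30, -24), (0, 21)) = 54.0833
d((-30, -24), (-27, 26)) = 50.0899
d((-30, -24), (-20, 23)) = 48.0521
d((-30, -24), (24, 17)) = 67.8012
d((-30, -24), (22, -8)) = 54.4059
d((-30, -24), (8, -15)) = 39.0512
d((-30, -24), (-2, -26)) = 28.0713
d((0, 21), (-27, 26)) = 27.4591
d((0, 21), (-20, 23)) = 20.0998
d((0, 21), (24, 17)) = 24.3311
d((0, 21), (22, -8)) = 36.4005
d((0, 21), (8, -15)) = 36.8782
d((0, 21), (-2, -26)) = 47.0425
d((-27, 26), (-20, 23)) = 7.6158 <-- minimum
d((-27, 26), (24, 17)) = 51.788
d((-27, 26), (22, -8)) = 59.6406
d((-27, 26), (8, -15)) = 53.9073
d((-27, 26), (-2, -26)) = 57.6975
d((-20, 23), (24, 17)) = 44.4072
d((-20, 23), (22, -8)) = 52.2015
d((-20, 23), (8, -15)) = 47.2017
d((-20, 23), (-2, -26)) = 52.2015
d((24, 17), (22, -8)) = 25.0799
d((24, 17), (8, -15)) = 35.7771
d((24, 17), (-2, -26)) = 50.2494
d((22, -8), (8, -15)) = 15.6525
d((22, -8), (-2, -26)) = 30.0
d((8, -15), (-2, -26)) = 14.8661

Closest pair: (-27, 26) and (-20, 23) with distance 7.6158

The closest pair is (-27, 26) and (-20, 23) with Euclidean distance 7.6158. For 9 points, brute-force pairwise comparison is shown above. For large n, the divide-and-conquer algorithm (sort by x, recurse on halves, check the dividing strip) achieves O(n log n).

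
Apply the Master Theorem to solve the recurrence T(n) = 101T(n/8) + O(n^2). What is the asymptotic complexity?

Master Theorem for T(n) = 101T(n/8) + O(n^2):

a = 101, b = 8, c = 2
log_b(a) = log_8(101) = 2.2194

Case 1: c = 2 < log_8(101) = 2.2194
T(n) = O(n^(log_8 101))

For T(n) = 101T(n/8) + O(n^2): log_8(101) = 2.2194. This is Case 1 of the Master Theorem (c < log_b(a), work dominated by leaves), giving O(n^(log_8 101)).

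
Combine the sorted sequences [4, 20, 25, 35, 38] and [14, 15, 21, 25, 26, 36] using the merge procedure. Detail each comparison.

Merging process:

Compare 4 vs 14: take 4 from left. Merged: [4]
Compare 20 vs 14: take 14 from right. Merged: [4, 14]
Compare 20 vs 15: take 15 from right. Merged: [4, 14, 15]
Compare 20 vs 21: take 20 from left. Merged: [4, 14, 15, 20]
Compare 25 vs 21: take 21 from right. Merged: [4, 14, 15, 20, 21]
Compare 25 vs 25: take 25 from left. Merged: [4, 14, 15, 20, 21, 25]
Compare 35 vs 25: take 25 from right. Merged: [4, 14, 15, 20, 21, 25, 25]
Compare 35 vs 26: take 26 from right. Merged: [4, 14, 15, 20, 21, 25, 25, 26]
Compare 35 vs 36: take 35 from left. Merged: [4, 14, 15, 20, 21, 25, 25, 26, 35]
Compare 38 vs 36: take 36 from right. Merged: [4, 14, 15, 20, 21, 25, 25, 26, 35, 36]
Append remaining from left: [38]. Merged: [4, 14, 15, 20, 21, 25, 25, 26, 35, 36, 38]

Final merged array: [4, 14, 15, 20, 21, 25, 25, 26, 35, 36, 38]
Total comparisons: 10

The merged array is [4, 14, 15, 20, 21, 25, 25, 26, 35, 36, 38], requiring 10 comparisons. The merge step runs in O(n) time where n is the total number of elements.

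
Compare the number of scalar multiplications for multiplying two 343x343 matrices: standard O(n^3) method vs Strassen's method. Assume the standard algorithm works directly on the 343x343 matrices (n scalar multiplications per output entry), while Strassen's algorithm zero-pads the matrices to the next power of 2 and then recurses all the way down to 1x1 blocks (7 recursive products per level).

Matrix multiplication for 343x343 matrices:

Strassen's algorithm requires power-of-2 dimensions. Pad 343x343 to 512x512 (next power of 2).

Standard algorithm: 343^3 = 40353607 multiplications
Strassen's algorithm: 7^(log2(512)) = 7^9 = 40353607 multiplications
Savings: 40353607 - 40353607 = 0 multiplications

Standard: 40353607 multiplications (343^3). Strassen: 40353607 multiplications (7^9, after padding to 512x512). Strassen reduces 8 recursive multiplications to 7 at each level.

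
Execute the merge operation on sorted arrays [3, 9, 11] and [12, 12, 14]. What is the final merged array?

Merging process:

Compare 3 vs 12: take 3 from left. Merged: [3]
Compare 9 vs 12: take 9 from left. Merged: [3, 9]
Compare 11 vs 12: take 11 from left. Merged: [3, 9, 11]
Append remaining from right: [12, 12, 14]. Merged: [3, 9, 11, 12, 12, 14]

Final merged array: [3, 9, 11, 12, 12, 14]
Total comparisons: 3

The merged array is [3, 9, 11, 12, 12, 14], requiring 3 comparisons. The merge step runs in O(n) time where n is the total number of elements.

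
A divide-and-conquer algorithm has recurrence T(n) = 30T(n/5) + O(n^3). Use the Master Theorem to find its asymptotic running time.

Master Theorem for T(n) = 30T(n/5) + O(n^3):

a = 30, b = 5, c = 3
log_b(a) = log_5(30) = 2.1133

Case 3: c = 3 > log_5(30) = 2.1133
T(n) = O(n^3) = O(n^3)

For T(n) = 30T(n/5) + O(n^3): log_5(30) = 2.1133. This is Case 3 of the Master Theorem (c > log_b(a), work dominated by root), giving O(n^3).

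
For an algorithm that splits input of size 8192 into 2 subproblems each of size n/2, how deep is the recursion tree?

For divide and conquer with division factor 2:

Problem sizes at each level:
Level 0: 8192
Level 1: 4096
Level 2: 2048
Level 3: 1024
Level 4: 512
Level 5: 256
Level 6: 128
Level 7: 64
Level 8: 32
Level 9: 16
Level 10: 8
Level 11: 4
Level 12: 2
Level 13: 1

The root is level 0 and the size-1 base case is level 13 (the tree spans levels 0 through 13, i.e. 14 levels counting the root), so the depth is the number of divisions: log_2(8192) = 13

The recursion tree depth is log_2(8192) = 13. At each level, the problem size is divided by 2, so it takes 13 divisions to reduce to a base case of size 1. The algorithm makes 2 recursive calls at each level.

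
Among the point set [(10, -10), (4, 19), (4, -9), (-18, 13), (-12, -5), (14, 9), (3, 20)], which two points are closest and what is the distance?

Computing all pairwise distances among 7 points:

d((10, -10), (4, 19)) = 29.6142
d((10, -10), (4, -9)) = 6.0828
d((10, -10), (-18, 13)) = 36.2353
d((10, -10), (-12, -5)) = 22.561
d((10, -10), (14, 9)) = 19.4165
d((10, -10), (3, 20)) = 30.8058
d((4, 19), (4, -9)) = 28.0
d((4, 19), (-18, 13)) = 22.8035
d((4, 19), (-12, -5)) = 28.8444
d((4, 19), (14, 9)) = 14.1421
d((4, 19), (3, 20)) = 1.4142 <-- minimum
d((4, -9), (-18, 13)) = 31.1127
d((4, -9), (-12, -5)) = 16.4924
d((4, -9), (14, 9)) = 20.5913
d((4, -9), (3, 20)) = 29.0172
d((-18, 13), (-12, -5)) = 18.9737
d((-18, 13), (14, 9)) = 32.249
d((-18, 13), (3, 20)) = 22.1359
d((-12, -5), (14, 9)) = 29.5296
d((-12, -5), (3, 20)) = 29.1548
d((14, 9), (3, 20)) = 15.5563

Closest pair: (4, 19) and (3, 20) with distance 1.4142

The closest pair is (4, 19) and (3, 20) with Euclidean distance 1.4142. For 7 points, brute-force pairwise comparison is shown above. For large n, the divide-and-conquer algorithm (sort by x, recurse on halves, check the dividing strip) achieves O(n log n).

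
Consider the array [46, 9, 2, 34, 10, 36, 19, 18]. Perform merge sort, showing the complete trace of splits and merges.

Merge sort trace:

Split: [46, 9, 2, 34, 10, 36, 19, 18] -> [46, 9, 2, 34] and [10, 36, 19, 18]
  Split: [46, 9, 2, 34] -> [46, 9] and [2, 34]
    Split: [46, 9] -> [46] and [9]
    Merge: [46] + [9] -> [9, 46]
    Split: [2, 34] -> [2] and [34]
    Merge: [2] + [34] -> [2, 34]
  Merge: [9, 46] + [2, 34] -> [2, 9, 34, 46]
  Split: [10, 36, 19, 18] -> [10, 36] and [19, 18]
    Split: [10, 36] -> [10] and [36]
    Merge: [10] + [36] -> [10, 36]
    Split: [19, 18] -> [19] and [18]
    Merge: [19] + [18] -> [18, 19]
  Merge: [10, 36] + [18, 19] -> [10, 18, 19, 36]
Merge: [2, 9, 34, 46] + [10, 18, 19, 36] -> [2, 9, 10, 18, 19, 34, 36, 46]

Final sorted array: [2, 9, 10, 18, 19, 34, 36, 46]

The merge sort proceeds by recursively splitting the array and merging sorted halves.
After all merges, the sorted array is [2, 9, 10, 18, 19, 34, 36, 46].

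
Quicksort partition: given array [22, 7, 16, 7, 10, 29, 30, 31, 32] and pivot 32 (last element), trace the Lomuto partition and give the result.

Lomuto partition with pivot = 32:

Initial array: [22, 7, 16, 7, 10, 29, 30, 31, 32]

arr[0]=22 <= 32: swap with position 0, array becomes [22, 7, 16, 7, 10, 29, 30, 31, 32]
arr[1]=7 <= 32: swap with position 1, array becomes [22, 7, 16, 7, 10, 29, 30, 31, 32]
arr[2]=16 <= 32: swap with position 2, array becomes [22, 7, 16, 7, 10, 29, 30, 31, 32]
arr[3]=7 <= 32: swap with position 3, array becomes [22, 7, 16, 7, 10, 29, 30, 31, 32]
arr[4]=10 <= 32: swap with position 4, array becomes [22, 7, 16, 7, 10, 29, 30, 31, 32]
arr[5]=29 <= 32: swap with position 5, array becomes [22, 7, 16, 7, 10, 29, 30, 31, 32]
arr[6]=30 <= 32: swap with position 6, array becomes [22, 7, 16, 7, 10, 29, 30, 31, 32]
arr[7]=31 <= 32: swap with position 7, array becomes [22, 7, 16, 7, 10, 29, 30, 31, 32]

Place pivot at position 8: [22, 7, 16, 7, 10, 29, 30, 31, 32]
Pivot position: 8

After partitioning with pivot 32, the array becomes [22, 7, 16, 7, 10, 29, 30, 31, 32]. The pivot is placed at index 8. All elements to the left of the pivot are <= 32, and all elements to the right are > 32.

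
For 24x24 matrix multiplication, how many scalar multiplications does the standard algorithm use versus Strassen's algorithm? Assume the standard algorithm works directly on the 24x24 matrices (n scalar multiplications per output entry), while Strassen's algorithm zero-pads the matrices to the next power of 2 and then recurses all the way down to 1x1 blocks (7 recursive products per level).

Matrix multiplication for 24x24 matrices:

Strassen's algorithm requires power-of-2 dimensions. Pad 24x24 to 32x32 (next power of 2).

Standard algorithm: 24^3 = 13824 multiplications
Strassen's algorithm: 7^(log2(32)) = 7^5 = 16807 multiplications
Difference: 13824 - 16807 = -2983 (Strassen uses MORE here due to padding overhead — for small or just-over-power-of-2 n, padding can outweigh the per-level savings)

Standard: 13824 multiplications (24^3). Strassen: 16807 multiplications (7^5, after padding to 32x32). Strassen reduces 8 recursive multiplications to 7 at each level.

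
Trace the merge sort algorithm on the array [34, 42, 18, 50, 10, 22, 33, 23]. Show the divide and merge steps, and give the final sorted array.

Merge sort trace:

Split: [34, 42, 18, 50, 10, 22, 33, 23] -> [34, 42, 18, 50] and [10, 22, 33, 23]
  Split: [34, 42, 18, 50] -> [34, 42] and [18, 50]
    Split: [34, 42] -> [34] and [42]
    Merge: [34] + [42] -> [34, 42]
    Split: [18, 50] -> [18] and [50]
    Merge: [18] + [50] -> [18, 50]
  Merge: [34, 42] + [18, 50] -> [18, 34, 42, 50]
  Split: [10, 22, 33, 23] -> [10, 22] and [33, 23]
    Split: [10, 22] -> [10] and [22]
    Merge: [10] + [22] -> [10, 22]
    Split: [33, 23] -> [33] and [23]
    Merge: [33] + [23] -> [23, 33]
  Merge: [10, 22] + [23, 33] -> [10, 22, 23, 33]
Merge: [18, 34, 42, 50] + [10, 22, 23, 33] -> [10, 18, 22, 23, 33, 34, 42, 50]

Final sorted array: [10, 18, 22, 23, 33, 34, 42, 50]

The merge sort proceeds by recursively splitting the array and merging sorted halves.
After all merges, the sorted array is [10, 18, 22, 23, 33, 34, 42, 50].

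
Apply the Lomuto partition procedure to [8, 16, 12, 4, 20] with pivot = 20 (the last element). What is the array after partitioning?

Lomuto partition with pivot = 20:

Initial array: [8, 16, 12, 4, 20]

arr[0]=8 <= 20: swap with position 0, array becomes [8, 16, 12, 4, 20]
arr[1]=16 <= 20: swap with position 1, array becomes [8, 16, 12, 4, 20]
arr[2]=12 <= 20: swap with position 2, array becomes [8, 16, 12, 4, 20]
arr[3]=4 <= 20: swap with position 3, array becomes [8, 16, 12, 4, 20]

Place pivot at position 4: [8, 16, 12, 4, 20]
Pivot position: 4

After partitioning with pivot 20, the array becomes [8, 16, 12, 4, 20]. The pivot is placed at index 4. All elements to the left of the pivot are <= 20, and all elements to the right are > 20.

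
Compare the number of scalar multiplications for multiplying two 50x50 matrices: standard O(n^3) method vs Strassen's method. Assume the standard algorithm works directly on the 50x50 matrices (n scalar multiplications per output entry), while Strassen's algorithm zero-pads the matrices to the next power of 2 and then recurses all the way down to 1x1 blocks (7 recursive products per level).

Matrix multiplication for 50x50 matrices:

Strassen's algorithm requires power-of-2 dimensions. Pad 50x50 to 64x64 (next power of 2).

Standard algorithm: 50^3 = 125000 multiplications
Strassen's algorithm: 7^(log2(64)) = 7^6 = 117649 multiplications
Savings: 125000 - 117649 = 7351 multiplications

Standard: 125000 multiplications (50^3). Strassen: 117649 multiplications (7^6, after padding to 64x64). Strassen reduces 8 recursive multiplications to 7 at each level.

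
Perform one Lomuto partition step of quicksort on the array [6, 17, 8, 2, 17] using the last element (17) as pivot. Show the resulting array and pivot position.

Lomuto partition with pivot = 17:

Initial array: [6, 17, 8, 2, 17]

arr[0]=6 <= 17: swap with position 0, array becomes [6, 17, 8, 2, 17]
arr[1]=17 <= 17: swap with position 1, array becomes [6, 17, 8, 2, 17]
arr[2]=8 <= 17: swap with position 2, array becomes [6, 17, 8, 2, 17]
arr[3]=2 <= 17: swap with position 3, array becomes [6, 17, 8, 2, 17]

Place pivot at position 4: [6, 17, 8, 2, 17]
Pivot position: 4

After partitioning with pivot 17, the array becomes [6, 17, 8, 2, 17]. The pivot is placed at index 4. All elements to the left of the pivot are <= 17, and all elements to the right are > 17.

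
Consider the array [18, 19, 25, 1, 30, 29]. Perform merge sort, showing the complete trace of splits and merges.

Merge sort trace:

Split: [18, 19, 25, 1, 30, 29] -> [18, 19, 25] and [1, 30, 29]
  Split: [18, 19, 25] -> [18] and [19, 25]
    Split: [19, 25] -> [19] and [25]
    Merge: [19] + [25] -> [19, 25]
  Merge: [18] + [19, 25] -> [18, 19, 25]
  Split: [1, 30, 29] -> [1] and [30, 29]
    Split: [30, 29] -> [30] and [29]
    Merge: [30] + [29] -> [29, 30]
  Merge: [1] + [29, 30] -> [1, 29, 30]
Merge: [18, 19, 25] + [1, 29, 30] -> [1, 18, 19, 25, 29, 30]

Final sorted array: [1, 18, 19, 25, 29, 30]

The merge sort proceeds by recursively splitting the array and merging sorted halves.
After all merges, the sorted array is [1, 18, 19, 25, 29, 30].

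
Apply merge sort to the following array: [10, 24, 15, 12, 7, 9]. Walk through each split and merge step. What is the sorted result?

Merge sort trace:

Split: [10, 24, 15, 12, 7, 9] -> [10, 24, 15] and [12, 7, 9]
  Split: [10, 24, 15] -> [10] and [24, 15]
    Split: [24, 15] -> [24] and [15]
    Merge: [24] + [15] -> [15, 24]
  Merge: [10] + [15, 24] -> [10, 15, 24]
  Split: [12, 7, 9] -> [12] and [7, 9]
    Split: [7, 9] -> [7] and [9]
    Merge: [7] + [9] -> [7, 9]
  Merge: [12] + [7, 9] -> [7, 9, 12]
Merge: [10, 15, 24] + [7, 9, 12] -> [7, 9, 10, 12, 15, 24]

Final sorted array: [7, 9, 10, 12, 15, 24]

The merge sort proceeds by recursively splitting the array and merging sorted halves.
After all merges, the sorted array is [7, 9, 10, 12, 15, 24].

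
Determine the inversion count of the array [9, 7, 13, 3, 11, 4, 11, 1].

Finding inversions in [9, 7, 13, 3, 11, 4, 11, 1]:

(0, 1): arr[0]=9 > arr[1]=7
(0, 3): arr[0]=9 > arr[3]=3
(0, 5): arr[0]=9 > arr[5]=4
(0, 7): arr[0]=9 > arr[7]=1
(1, 3): arr[1]=7 > arr[3]=3
(1, 5): arr[1]=7 > arr[5]=4
(1, 7): arr[1]=7 > arr[7]=1
(2, 3): arr[2]=13 > arr[3]=3
(2, 4): arr[2]=13 > arr[4]=11
(2, 5): arr[2]=13 > arr[5]=4
(2, 6): arr[2]=13 > arr[6]=11
(2, 7): arr[2]=13 > arr[7]=1
(3, 7): arr[3]=3 > arr[7]=1
(4, 5): arr[4]=11 > arr[5]=4
(4, 7): arr[4]=11 > arr[7]=1
(5, 7): arr[5]=4 > arr[7]=1
(6, 7): arr[6]=11 > arr[7]=1

Total inversions: 17

The array has 17 inversion(s): (0,1), (0,3), (0,5), (0,7), (1,3), (1,5), (1,7), (2,3), (2,4), (2,5), (2,6), (2,7), (3,7), (4,5), (4,7), (5,7), (6,7). Each pair (i,j) satisfies i < j and arr[i] > arr[j].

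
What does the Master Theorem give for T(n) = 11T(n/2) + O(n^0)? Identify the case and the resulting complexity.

Master Theorem for T(n) = 11T(n/2) + O(n^0):

a = 11, b = 2, c = 0
log_b(a) = log_2(11) = 3.4594

Case 1: c = 0 < log_2(11) = 3.4594
T(n) = O(n^(log_2 11))

For T(n) = 11T(n/2) + O(n^0): log_2(11) = 3.4594. This is Case 1 of the Master Theorem (c < log_b(a), work dominated by leaves), giving O(n^(log_2 11)).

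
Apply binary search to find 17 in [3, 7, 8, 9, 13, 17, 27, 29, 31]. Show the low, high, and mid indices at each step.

Binary search for 17 in [3, 7, 8, 9, 13, 17, 27, 29, 31]:

lo=0, hi=8, mid=4, arr[mid]=13 -> 13 < 17, search right half
lo=5, hi=8, mid=6, arr[mid]=27 -> 27 > 17, search left half
lo=5, hi=5, mid=5, arr[mid]=17 -> Found target at index 5!

Binary search finds 17 at index 5 after 3 comparisons. The search repeatedly halves the search space by comparing with the middle element.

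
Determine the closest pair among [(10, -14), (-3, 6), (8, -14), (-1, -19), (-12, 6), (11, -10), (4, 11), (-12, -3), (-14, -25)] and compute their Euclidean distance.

Computing all pairwise distances among 9 points:

d((10, -14), (-3, 6)) = 23.8537
d((10, -14), (8, -14)) = 2.0 <-- minimum
d((10, -14), (-1, -19)) = 12.083
d((10, -14), (-12, 6)) = 29.7321
d((10, -14), (11, -10)) = 4.1231
d((10, -14), (4, 11)) = 25.7099
d((10, -14), (-12, -3)) = 24.5967
d((10, -14), (-14, -25)) = 26.4008
d((-3, 6), (8, -14)) = 22.8254
d((-3, 6), (-1, -19)) = 25.0799
d((-3, 6), (-12, 6)) = 9.0
d((-3, 6), (11, -10)) = 21.2603
d((-3, 6), (4, 11)) = 8.6023
d((-3, 6), (-12, -3)) = 12.7279
d((-3, 6), (-14, -25)) = 32.8938
d((8, -14), (-1, -19)) = 10.2956
d((8, -14), (-12, 6)) = 28.2843
d((8, -14), (11, -10)) = 5.0
d((8, -14), (4, 11)) = 25.318
d((8, -14), (-12, -3)) = 22.8254
d((8, -14), (-14, -25)) = 24.5967
d((-1, -19), (-12, 6)) = 27.313
d((-1, -19), (11, -10)) = 15.0
d((-1, -19), (4, 11)) = 30.4138
d((-1, -19), (-12, -3)) = 19.4165
d((-1, -19), (-14, -25)) = 14.3178
d((-12, 6), (11, -10)) = 28.0179
d((-12, 6), (4, 11)) = 16.7631
d((-12, 6), (-12, -3)) = 9.0
d((-12, 6), (-14, -25)) = 31.0644
d((11, -10), (4, 11)) = 22.1359
d((11, -10), (-12, -3)) = 24.0416
d((11, -10), (-14, -25)) = 29.1548
d((4, 11), (-12, -3)) = 21.2603
d((4, 11), (-14, -25)) = 40.2492
d((-12, -3), (-14, -25)) = 22.0907

Closest pair: (10, -14) and (8, -14) with distance 2.0

The closest pair is (10, -14) and (8, -14) with Euclidean distance 2.0. For 9 points, brute-force pairwise comparison is shown above. For large n, the divide-and-conquer algorithm (sort by x, recurse on halves, check the dividing strip) achieves O(n log n).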